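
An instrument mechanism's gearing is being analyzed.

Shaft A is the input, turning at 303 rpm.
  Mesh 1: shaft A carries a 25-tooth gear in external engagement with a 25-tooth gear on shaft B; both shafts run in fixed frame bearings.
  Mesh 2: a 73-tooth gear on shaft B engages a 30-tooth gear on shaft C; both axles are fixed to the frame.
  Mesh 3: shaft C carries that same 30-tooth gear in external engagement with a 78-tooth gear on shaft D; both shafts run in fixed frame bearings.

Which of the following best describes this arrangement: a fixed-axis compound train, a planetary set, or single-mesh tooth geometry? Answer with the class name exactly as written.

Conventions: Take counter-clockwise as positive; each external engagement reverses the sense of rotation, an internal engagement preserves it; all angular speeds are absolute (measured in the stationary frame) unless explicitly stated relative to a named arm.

fixed-axis compound train

3-mesh fixed-axis compound train (all bearings frame-fixed)
classification: fixed-axis compound train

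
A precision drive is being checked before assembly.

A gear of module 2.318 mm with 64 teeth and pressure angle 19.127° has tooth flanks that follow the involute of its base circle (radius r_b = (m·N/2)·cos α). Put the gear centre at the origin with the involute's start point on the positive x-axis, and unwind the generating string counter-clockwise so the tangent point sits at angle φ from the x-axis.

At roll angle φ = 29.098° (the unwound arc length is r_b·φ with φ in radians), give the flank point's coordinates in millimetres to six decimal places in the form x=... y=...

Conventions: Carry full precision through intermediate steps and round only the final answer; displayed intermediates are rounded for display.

class = single-mesh tooth geometry [base-circle involute, m = 2.318, 64T]
pitch radius r_p = m·N/2 = 2.318·64/2 = 74.176000
base radius r_b = r_p·cos α = 74.176000·cos 19.127° = 70.081085
roll angle φ = 29.098° = 0.50785591 rad
x = r_b·(cos φ + φ·sin φ) = 78.544217
y = r_b·(sin φ − φ·cos φ) = 2.981661

x=78.544217 y=2.981661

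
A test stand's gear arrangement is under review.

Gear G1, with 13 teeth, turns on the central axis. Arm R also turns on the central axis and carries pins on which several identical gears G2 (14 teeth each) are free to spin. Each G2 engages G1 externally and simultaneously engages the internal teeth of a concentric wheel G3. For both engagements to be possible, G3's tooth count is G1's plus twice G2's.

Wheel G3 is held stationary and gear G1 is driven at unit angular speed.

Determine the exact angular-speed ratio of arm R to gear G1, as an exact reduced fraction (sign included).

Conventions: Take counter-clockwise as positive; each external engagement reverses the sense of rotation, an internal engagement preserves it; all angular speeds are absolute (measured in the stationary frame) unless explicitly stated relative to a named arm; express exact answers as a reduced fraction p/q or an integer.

13/54

planetary set (13T centre, 14T on arm, 41T internal) — Willis relation
ring teeth: 13 + 2·14 = 41
13(ω_sun−ω_arm) = −41(ω_ring−ω_arm),  ω_ring = 0, ω_sun = 1
13(1−ω_arm) = −41(0−ω_arm)  ⇒  54·ω_arm = 13  ⇒  ω_arm = 13/54
ω_out/ω_in = 13/54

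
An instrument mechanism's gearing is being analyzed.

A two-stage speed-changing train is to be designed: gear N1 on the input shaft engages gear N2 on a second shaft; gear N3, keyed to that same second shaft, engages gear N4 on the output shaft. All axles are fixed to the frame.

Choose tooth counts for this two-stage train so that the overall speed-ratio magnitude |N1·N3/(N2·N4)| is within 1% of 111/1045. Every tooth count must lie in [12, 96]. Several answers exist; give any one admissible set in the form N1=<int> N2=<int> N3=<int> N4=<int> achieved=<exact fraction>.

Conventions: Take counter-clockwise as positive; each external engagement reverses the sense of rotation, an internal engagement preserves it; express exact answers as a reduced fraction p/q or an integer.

N1=12 N2=44 N3=37 N4=95 achieved=111/1045

design class (target 111/1045): fixed-axis compound train
target = 111/1045 in lowest terms: an exact hit needs N1·N3 = k·111 and N2·N4 = k·1045 for one integer k, every count in [12, 96]; additionally prefer no 1:1 stage (N1 ≠ N2, N3 ≠ N4)
k = 1…3: no 1:1-free in-range split of k·111 and k·1045 into factor pairs; take k = 4
k = 4: N1·N3 = 444 = 12·37, N2·N4 = 4180 = 44·95
achieved = 12·37/(44·95) = 111/1045; |achieved − target| = 0 ≤ 111/104500 ✓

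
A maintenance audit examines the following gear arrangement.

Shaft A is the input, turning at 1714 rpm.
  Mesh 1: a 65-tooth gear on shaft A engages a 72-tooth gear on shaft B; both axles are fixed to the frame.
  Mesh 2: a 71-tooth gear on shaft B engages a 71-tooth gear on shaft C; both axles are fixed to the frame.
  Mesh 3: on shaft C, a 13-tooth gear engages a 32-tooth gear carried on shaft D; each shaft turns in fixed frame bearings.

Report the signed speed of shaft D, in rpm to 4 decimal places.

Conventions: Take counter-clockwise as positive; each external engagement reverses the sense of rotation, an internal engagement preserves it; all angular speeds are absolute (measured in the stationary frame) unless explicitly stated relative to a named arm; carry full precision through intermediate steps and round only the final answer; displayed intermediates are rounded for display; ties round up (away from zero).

-628.6155 rpm

class = fixed-axis compound train [3 meshes; 3 ratios multiply, 3 sense flips]
mesh 1 [65T→72T]: ω = 1714.0000×65/72 = 1547.3611 rpm, sense flips to −
mesh 2 [71T→71T]: ω = 1547.3611×71/71 = 1547.3611 rpm, sense flips to +
mesh 3 [13T→32T]: ω = 1547.3611×13/32 = 628.6155 rpm, sense flips to −
signed output speed = -628.6155 rpm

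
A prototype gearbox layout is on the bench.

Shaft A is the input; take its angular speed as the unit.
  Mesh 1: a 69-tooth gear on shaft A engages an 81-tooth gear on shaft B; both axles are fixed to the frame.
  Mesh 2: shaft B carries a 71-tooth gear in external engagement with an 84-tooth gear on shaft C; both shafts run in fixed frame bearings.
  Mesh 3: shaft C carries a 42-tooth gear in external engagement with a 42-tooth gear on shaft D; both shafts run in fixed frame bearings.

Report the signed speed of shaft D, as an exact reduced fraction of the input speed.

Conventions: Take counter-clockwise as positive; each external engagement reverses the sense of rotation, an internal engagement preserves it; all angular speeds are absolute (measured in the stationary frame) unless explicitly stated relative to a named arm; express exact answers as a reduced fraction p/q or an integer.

-1633/2268

3-mesh fixed-axis compound train (all bearings frame-fixed)
mesh 1 [69T→81T]: |ω|/ω_in = 1×69/81 = 23/27, sense flips to −
mesh 2 [71T→84T]: |ω|/ω_in = (23/27)×71/84 = 1633/2268, sense flips to +
mesh 3 [42T→42T]: |ω|/ω_in = (1633/2268)×42/42 = 1633/2268, sense flips to −
signed output speed (× input speed) = -1633/2268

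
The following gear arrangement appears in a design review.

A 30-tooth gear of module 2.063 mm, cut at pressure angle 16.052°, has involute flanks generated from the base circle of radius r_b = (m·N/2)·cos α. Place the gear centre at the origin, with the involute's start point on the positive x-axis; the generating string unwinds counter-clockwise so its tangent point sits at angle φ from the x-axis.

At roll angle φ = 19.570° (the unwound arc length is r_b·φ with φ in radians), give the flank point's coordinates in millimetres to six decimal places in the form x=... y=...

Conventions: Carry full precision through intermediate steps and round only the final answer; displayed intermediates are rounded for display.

topology: single-mesh involute geometry — m = 2.063, N = 30
pitch radius r_p = m·N/2 = 2.063·30/2 = 30.945000
base radius r_b = r_p·cos α = 30.945000·cos 16.052° = 29.738490
roll angle φ = 19.570° = 0.34156093 rad
x = r_b·(cos φ + φ·sin φ) = 31.422926
y = r_b·(sin φ − φ·cos φ) = 0.390416

x=31.422926 y=0.390416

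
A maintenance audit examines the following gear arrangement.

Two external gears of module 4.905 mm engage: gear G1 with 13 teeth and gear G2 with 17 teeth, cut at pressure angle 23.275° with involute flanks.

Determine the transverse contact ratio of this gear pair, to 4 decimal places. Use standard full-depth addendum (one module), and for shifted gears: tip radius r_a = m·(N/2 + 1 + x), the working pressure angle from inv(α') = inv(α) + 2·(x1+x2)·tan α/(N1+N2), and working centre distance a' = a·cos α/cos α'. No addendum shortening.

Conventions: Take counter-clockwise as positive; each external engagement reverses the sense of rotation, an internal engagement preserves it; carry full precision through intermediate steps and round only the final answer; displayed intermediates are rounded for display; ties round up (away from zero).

single-mesh involute tooth geometry (13T engaging 17T at module 4.905)
base radii: r_b1 = 29.287867, r_b2 = 38.299518
tip radii: r_a1 = 36.787500, r_a2 = 46.597500
no profile shift: α' = α, a' = a
action lengths: √(r_a1²−r_b1²) = 22.260751, √(r_a2²−r_b2²) = 26.541928
base pitch p_b = π·m·cos α = 14.155469
CR = (22.260751 + 26.541928 − 73.575000·sin 23.27500°)/14.155469 = 1.393801
contact ratio ≈ 1.3938

1.3938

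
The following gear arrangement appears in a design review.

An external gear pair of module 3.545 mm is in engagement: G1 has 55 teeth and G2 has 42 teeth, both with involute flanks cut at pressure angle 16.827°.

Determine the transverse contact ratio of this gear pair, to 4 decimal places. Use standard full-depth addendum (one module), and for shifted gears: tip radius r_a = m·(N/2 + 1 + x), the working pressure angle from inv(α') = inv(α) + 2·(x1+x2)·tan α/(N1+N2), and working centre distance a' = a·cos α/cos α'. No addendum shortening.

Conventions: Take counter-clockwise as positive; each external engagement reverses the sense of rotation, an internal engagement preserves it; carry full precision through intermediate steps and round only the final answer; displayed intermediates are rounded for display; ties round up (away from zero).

1.9380

topology: single-mesh involute geometry — m = 3.545, 55T/42T pair
base radii: r_b1 = 93.313396, r_b2 = 71.257502
tip radii: r_a1 = 101.032500, r_a2 = 77.990000
no profile shift: α' = α, a' = a
action lengths: √(r_a1²−r_b1²) = 38.732108, √(r_a2²−r_b2²) = 31.698714
base pitch p_b = π·m·cos α = 10.660097
CR = (38.732108 + 31.698714 − 171.932500·sin 16.82700°)/10.660097 = 1.938003
contact ratio ≈ 1.9380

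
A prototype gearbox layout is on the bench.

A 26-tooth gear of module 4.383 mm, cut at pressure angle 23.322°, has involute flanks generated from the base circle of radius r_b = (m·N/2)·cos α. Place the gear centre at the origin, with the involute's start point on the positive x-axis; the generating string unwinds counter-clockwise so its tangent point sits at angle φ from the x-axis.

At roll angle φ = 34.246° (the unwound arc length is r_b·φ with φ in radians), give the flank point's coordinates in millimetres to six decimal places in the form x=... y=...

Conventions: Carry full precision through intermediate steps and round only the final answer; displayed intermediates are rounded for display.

topology: single-mesh involute geometry — m = 4.383, N = 26
pitch radius r_p = m·N/2 = 4.383·26/2 = 56.979000
base radius r_b = r_p·cos α = 56.979000·cos 23.322° = 52.323499
roll angle φ = 34.246° = 0.59770546 rad
x = r_b·(cos φ + φ·sin φ) = 60.851503
y = r_b·(sin φ − φ·cos φ) = 3.592873

x=60.851503 y=3.592873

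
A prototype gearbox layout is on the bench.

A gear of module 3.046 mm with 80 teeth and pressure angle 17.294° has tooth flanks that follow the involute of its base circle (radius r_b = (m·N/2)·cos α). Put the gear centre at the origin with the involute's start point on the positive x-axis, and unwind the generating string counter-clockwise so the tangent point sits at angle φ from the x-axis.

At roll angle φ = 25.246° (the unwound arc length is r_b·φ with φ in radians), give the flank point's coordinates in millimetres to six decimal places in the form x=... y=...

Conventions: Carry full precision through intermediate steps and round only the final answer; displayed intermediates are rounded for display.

x=127.082576 y=3.253358

recognized (one wheel, involute flank): single-mesh tooth geometry, m = 3.046, N = 80
pitch radius r_p = m·N/2 = 3.046·80/2 = 121.840000
base radius r_b = r_p·cos α = 121.840000·cos 17.294° = 116.331849
roll angle φ = 25.246° = 0.44062582 rad
x = r_b·(cos φ + φ·sin φ) = 127.082576
y = r_b·(sin φ − φ·cos φ) = 3.253358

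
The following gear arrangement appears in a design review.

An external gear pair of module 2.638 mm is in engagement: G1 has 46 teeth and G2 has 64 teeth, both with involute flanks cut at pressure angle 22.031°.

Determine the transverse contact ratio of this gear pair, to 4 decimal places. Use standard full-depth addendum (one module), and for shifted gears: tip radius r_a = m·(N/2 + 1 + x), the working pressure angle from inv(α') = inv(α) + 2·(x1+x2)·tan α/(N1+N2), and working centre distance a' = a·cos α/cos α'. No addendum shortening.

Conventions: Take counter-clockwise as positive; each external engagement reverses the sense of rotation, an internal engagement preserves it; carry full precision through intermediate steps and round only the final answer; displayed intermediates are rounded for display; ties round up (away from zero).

1.6649

class = single-mesh tooth geometry [involute pair 46T × 64T, m = 2.638]
base radii: r_b1 = 56.243647, r_b2 = 78.252031
tip radii: r_a1 = 63.312000, r_a2 = 87.054000
no profile shift: α' = α, a' = a
action lengths: √(r_a1²−r_b1²) = 29.069941, √(r_a2²−r_b2²) = 38.144705
base pitch p_b = π·m·cos α = 7.682375
CR = (29.069941 + 38.144705 − 145.090000·sin 22.03100°)/7.682375 = 1.664875
contact ratio ≈ 1.6649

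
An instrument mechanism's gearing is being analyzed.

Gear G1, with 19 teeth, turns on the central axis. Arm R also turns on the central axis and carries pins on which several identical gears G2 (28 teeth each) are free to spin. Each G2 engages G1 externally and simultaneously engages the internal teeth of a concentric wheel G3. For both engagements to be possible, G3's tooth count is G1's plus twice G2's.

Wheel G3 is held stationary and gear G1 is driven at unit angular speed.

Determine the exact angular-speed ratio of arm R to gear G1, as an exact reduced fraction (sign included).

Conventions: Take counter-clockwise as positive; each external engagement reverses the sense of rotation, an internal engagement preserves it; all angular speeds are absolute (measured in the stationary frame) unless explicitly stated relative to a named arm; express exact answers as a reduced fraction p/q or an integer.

planetary set (19T centre, 28T on arm, 75T internal) — Willis relation
ring teeth: 19 + 2·28 = 75
19(ω_sun−ω_arm) = −75(ω_ring−ω_arm),  ω_ring = 0, ω_sun = 1
19(1−ω_arm) = −75(0−ω_arm)  ⇒  94·ω_arm = 19  ⇒  ω_arm = 19/94
ω_out/ω_in = 19/94

19/94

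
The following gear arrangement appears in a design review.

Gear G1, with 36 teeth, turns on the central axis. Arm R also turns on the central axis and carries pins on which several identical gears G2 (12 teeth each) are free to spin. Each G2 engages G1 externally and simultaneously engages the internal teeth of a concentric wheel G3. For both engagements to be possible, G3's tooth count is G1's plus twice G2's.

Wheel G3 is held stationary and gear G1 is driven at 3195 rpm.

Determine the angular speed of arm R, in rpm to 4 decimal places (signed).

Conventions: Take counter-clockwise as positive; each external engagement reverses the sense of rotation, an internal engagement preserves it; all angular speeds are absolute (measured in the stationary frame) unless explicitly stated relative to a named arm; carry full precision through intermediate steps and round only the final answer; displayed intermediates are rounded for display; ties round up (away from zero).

class = planetary set [G3 = 36+2·12 = 60; Willis about the carrier]
normalise by the input: solve with ω_sun = 1, then scale by 3195 rpm
ring teeth: 36 + 2·12 = 60
36(ω_sun−ω_arm) = −60(ω_ring−ω_arm),  ω_ring = 0, ω_sun = 1
36(1−ω_arm) = −60(0−ω_arm)  ⇒  96·ω_arm = 36  ⇒  ω_arm = 3/8
scale: ω_arm = 3/8 × 3195 rpm = +1198.1250 rpm

+1198.1250 rpm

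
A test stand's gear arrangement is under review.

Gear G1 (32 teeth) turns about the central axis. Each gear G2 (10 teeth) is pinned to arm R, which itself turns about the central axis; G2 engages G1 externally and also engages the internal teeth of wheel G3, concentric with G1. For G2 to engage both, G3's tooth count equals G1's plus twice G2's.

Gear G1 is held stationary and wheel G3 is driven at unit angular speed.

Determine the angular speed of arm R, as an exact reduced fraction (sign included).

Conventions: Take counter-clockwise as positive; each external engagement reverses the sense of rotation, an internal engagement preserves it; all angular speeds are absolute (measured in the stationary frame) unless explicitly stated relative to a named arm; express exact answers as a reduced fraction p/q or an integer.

13/21

topology: planetary set — G1 32T / G2 10T / G3 52T, arm = carrier (Willis)
ring teeth: 32 + 2·10 = 52
32(ω_sun−ω_arm) = −52(ω_ring−ω_arm),  ω_sun = 0, ω_ring = 1
32(0−ω_arm) = −52(1−ω_arm)  ⇒  84·ω_arm = 52  ⇒  ω_arm = 13/21
exact speed ratio = 13/21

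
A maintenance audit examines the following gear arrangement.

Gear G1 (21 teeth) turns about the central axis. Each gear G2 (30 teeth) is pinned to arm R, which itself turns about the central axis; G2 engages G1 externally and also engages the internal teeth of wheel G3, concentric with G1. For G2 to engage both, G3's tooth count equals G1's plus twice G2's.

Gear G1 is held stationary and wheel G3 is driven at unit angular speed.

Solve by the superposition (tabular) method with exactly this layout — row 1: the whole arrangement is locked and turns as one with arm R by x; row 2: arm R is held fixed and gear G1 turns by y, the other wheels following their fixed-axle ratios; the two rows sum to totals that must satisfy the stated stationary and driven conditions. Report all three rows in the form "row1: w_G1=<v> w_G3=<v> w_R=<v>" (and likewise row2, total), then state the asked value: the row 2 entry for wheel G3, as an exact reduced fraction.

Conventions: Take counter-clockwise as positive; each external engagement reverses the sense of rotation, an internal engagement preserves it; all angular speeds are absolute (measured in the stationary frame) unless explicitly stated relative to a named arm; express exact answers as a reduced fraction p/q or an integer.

row1: w_G1=27/34 w_G3=27/34 w_R=27/34
row2: w_G1=-27/34 w_G3=7/34 w_R=0
total: w_G1=0 w_G3=1 w_R=27/34
asked value: 7/34

topology: planetary set — G1 21T / G2 30T / G3 81T, arm = carrier (Willis)
row 1 — lock + rotate with arm: ω_sun = ω_ring = ω_arm = x
row 2: sun turns y, ring = −(21/81)·y, arm 0
boundary: total ω_sun = x + y = 0 and total ω_ring = x − (21/81)·y = 1  ⇒  y = -27/34, x = 27/34
row 2 ring = −(21/81)·(-27/34) = 7/34
totals (row 1 + row 2): sun 27/34 + (-27/34) = 0, ring 27/34 + 7/34 = 1, arm 27/34 + 0 = 27/34
asked cell (row2, ring) = 7/34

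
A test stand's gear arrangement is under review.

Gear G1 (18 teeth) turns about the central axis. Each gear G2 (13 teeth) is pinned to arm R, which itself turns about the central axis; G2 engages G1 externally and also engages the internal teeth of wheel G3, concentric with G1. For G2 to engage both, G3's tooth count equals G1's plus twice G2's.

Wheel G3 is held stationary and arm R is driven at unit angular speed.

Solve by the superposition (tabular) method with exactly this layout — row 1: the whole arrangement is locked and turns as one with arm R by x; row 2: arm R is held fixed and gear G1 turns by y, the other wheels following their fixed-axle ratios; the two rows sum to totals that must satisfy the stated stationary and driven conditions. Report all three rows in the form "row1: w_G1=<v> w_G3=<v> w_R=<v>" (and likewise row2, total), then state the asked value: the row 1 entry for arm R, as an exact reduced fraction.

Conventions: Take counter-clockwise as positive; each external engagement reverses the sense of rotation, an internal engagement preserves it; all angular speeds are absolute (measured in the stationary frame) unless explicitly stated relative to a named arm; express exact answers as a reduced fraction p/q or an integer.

topology: planetary set — G1 18T / G2 13T / G3 44T, arm = carrier (Willis)
superposition row 1 [locked train]: every member turns x
row 2 — arm fixed, fixed-axis ratios: sun y, ring −(18/44)·y, arm 0
boundary: total ω_ring = x − (18/44)·y = 0 and total ω_arm = x = 1  ⇒  y = 22/9, x = 1
row 2 ring = −(18/44)·22/9 = -1
totals (row 1 + row 2): sun 1 + 22/9 = 31/9, ring 1 + (-1) = 0, arm 1 + 0 = 1
asked cell (row1, arm) = 1

row1: w_G1=1 w_G3=1 w_R=1
row2: w_G1=22/9 w_G3=-1 w_R=0
total: w_G1=31/9 w_G3=0 w_R=1
asked value: 1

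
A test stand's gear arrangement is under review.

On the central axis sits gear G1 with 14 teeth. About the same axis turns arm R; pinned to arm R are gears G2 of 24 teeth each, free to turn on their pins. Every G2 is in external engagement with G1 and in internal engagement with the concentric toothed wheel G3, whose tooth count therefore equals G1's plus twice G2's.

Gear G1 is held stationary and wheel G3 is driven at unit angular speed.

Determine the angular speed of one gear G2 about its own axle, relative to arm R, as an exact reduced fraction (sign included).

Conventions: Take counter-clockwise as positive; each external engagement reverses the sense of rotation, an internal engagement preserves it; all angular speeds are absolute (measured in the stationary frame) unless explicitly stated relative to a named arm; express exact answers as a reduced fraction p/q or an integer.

217/456

topology: planetary set — G1 14T / G2 24T / G3 62T, arm = carrier (Willis)
ring teeth: 14 + 2·24 = 62
14(ω_sun−ω_arm) = −62(ω_ring−ω_arm),  ω_sun = 0, ω_ring = 1
14(0−ω_arm) = −62(1−ω_arm)  ⇒  76·ω_arm = 62  ⇒  ω_arm = 31/38
sun–planet mesh: 14·(0−31/38) = −24·(ω_p−ω_arm)  ⇒  ω_p−ω_arm = 217/456
exact speed ratio = 217/456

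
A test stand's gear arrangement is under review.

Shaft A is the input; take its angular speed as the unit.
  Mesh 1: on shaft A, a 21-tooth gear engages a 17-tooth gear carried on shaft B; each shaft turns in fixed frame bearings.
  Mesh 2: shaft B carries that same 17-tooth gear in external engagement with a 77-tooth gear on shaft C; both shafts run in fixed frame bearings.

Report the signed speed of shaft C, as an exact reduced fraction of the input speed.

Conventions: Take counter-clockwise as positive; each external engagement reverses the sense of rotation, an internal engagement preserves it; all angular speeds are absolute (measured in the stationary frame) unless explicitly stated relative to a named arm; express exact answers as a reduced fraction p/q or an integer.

2-mesh fixed-axis compound train (all bearings frame-fixed)
mesh 1 [21T→17T]: |ω|/ω_in = 1×21/17 = 21/17, sense flips to −
mesh 2 [17T→77T]: |ω|/ω_in = (21/17)×17/77 = 3/11, sense flips to +
signed output speed (× input speed) = 3/11

3/11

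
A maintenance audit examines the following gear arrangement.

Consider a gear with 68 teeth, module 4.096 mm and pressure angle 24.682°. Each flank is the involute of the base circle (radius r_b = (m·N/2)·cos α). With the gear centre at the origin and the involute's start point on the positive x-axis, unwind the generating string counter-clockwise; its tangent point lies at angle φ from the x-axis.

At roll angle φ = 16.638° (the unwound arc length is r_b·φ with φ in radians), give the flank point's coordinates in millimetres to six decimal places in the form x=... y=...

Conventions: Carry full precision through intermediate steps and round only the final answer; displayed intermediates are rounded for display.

recognized (one wheel, involute flank): single-mesh tooth geometry, m = 4.096, N = 68
pitch radius r_p = m·N/2 = 4.096·68/2 = 139.264000
base radius r_b = r_p·cos α = 139.264000·cos 24.682° = 126.540759
roll angle φ = 16.638° = 0.29038788 rad
x = r_b·(cos φ + φ·sin φ) = 131.764092
y = r_b·(sin φ − φ·cos φ) = 1.024184

x=131.764092 y=1.024184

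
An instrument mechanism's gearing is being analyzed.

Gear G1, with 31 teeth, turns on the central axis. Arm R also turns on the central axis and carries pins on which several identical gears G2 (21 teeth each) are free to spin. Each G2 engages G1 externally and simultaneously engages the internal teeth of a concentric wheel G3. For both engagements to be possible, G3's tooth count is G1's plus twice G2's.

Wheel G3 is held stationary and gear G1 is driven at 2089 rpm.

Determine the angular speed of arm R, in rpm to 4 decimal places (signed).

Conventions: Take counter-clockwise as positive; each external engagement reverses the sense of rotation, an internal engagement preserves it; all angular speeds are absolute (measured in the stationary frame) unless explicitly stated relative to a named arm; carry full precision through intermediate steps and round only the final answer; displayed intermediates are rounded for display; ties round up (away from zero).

+622.6827 rpm

class = planetary set [G3 = 31+2·21 = 73; Willis about the carrier]
normalise by the input: solve with ω_sun = 1, then scale by 2089 rpm
ring teeth: 31 + 2·21 = 73
31(ω_sun−ω_arm) = −73(ω_ring−ω_arm),  ω_ring = 0, ω_sun = 1
31(1−ω_arm) = −73(0−ω_arm)  ⇒  104·ω_arm = 31  ⇒  ω_arm = 31/104
scale: ω_arm = 31/104 × 2089 rpm = +622.6827 rpm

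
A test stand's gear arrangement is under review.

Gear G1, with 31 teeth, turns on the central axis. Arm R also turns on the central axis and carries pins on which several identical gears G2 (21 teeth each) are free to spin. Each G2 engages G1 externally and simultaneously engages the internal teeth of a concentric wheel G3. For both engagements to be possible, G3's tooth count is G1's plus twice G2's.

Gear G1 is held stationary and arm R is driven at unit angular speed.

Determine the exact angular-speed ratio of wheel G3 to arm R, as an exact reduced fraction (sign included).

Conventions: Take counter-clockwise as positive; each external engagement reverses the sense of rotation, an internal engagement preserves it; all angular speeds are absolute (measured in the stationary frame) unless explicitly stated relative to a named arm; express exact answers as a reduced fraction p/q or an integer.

topology: planetary set — G1 31T / G2 21T / G3 73T, arm = carrier (Willis)
ring teeth: 31 + 2·21 = 73
31(ω_sun−ω_arm) = −73(ω_ring−ω_arm),  ω_sun = 0, ω_arm = 1
ω_ring = 1 − (31/73)(0−1) = 104/73
ω_out/ω_in = 104/73

104/73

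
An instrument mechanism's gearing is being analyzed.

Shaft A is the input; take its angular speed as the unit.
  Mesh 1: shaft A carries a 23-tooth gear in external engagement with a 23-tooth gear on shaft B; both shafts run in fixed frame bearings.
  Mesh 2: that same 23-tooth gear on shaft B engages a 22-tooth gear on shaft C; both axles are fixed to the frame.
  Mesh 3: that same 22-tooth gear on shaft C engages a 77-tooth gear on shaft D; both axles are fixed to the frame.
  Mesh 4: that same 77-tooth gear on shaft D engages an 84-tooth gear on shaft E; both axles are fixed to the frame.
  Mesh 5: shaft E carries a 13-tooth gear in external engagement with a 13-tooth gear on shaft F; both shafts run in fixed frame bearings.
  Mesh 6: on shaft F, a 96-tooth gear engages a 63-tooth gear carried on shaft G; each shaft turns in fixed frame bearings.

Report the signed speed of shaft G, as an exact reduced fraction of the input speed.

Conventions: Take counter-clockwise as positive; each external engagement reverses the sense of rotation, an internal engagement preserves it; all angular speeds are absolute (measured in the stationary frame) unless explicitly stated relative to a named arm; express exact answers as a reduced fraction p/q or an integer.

184/441

6-mesh fixed-axis compound train (all bearings frame-fixed)
mesh 1 [23T→23T]: |ω|/ω_in = 1×23/23 = 1, sense flips to −
mesh 2 [23T→22T]: |ω|/ω_in = 1×23/22 = 23/22, sense flips to +
mesh 3 [22T→77T]: |ω|/ω_in = (23/22)×22/77 = 23/77, sense flips to −
mesh 4 [77T→84T]: |ω|/ω_in = (23/77)×77/84 = 23/84, sense flips to +
mesh 5 [13T→13T]: |ω|/ω_in = (23/84)×13/13 = 23/84, sense flips to −
mesh 6 [96T→63T]: |ω|/ω_in = (23/84)×96/63 = 184/441, sense flips to +
signed output speed (× input speed) = 184/441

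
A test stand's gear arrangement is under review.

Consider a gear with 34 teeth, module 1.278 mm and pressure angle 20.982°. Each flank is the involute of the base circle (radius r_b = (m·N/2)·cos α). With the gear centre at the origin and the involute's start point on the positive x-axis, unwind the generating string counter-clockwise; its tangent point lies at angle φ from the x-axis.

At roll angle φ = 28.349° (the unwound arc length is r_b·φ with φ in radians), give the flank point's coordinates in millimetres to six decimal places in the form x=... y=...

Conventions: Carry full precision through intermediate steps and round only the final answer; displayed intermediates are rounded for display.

recognized (one wheel, involute flank): single-mesh tooth geometry, m = 1.278, N = 34
pitch radius r_p = m·N/2 = 1.278·34/2 = 21.726000
base radius r_b = r_p·cos α = 21.726000·cos 20.982° = 20.285413
roll angle φ = 28.349° = 0.49478339 rad
x = r_b·(cos φ + φ·sin φ) = 22.618541
y = r_b·(sin φ − φ·cos φ) = 0.799169

x=22.618541 y=0.799169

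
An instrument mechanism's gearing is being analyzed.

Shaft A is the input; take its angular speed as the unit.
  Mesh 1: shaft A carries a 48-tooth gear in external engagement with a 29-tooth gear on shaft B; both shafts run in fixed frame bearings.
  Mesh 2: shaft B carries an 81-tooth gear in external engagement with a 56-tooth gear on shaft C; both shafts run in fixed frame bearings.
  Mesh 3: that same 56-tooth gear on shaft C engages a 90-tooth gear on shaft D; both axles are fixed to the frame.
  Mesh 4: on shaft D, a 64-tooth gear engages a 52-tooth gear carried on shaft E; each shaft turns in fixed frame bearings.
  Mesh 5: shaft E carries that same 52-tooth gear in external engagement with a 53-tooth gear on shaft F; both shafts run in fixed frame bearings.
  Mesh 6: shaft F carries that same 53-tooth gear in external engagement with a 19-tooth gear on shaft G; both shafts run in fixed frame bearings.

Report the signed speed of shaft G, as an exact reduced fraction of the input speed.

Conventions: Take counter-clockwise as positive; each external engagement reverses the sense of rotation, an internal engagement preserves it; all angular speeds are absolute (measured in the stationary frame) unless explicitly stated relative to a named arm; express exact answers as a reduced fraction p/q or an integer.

6-mesh fixed-axis compound train (all bearings frame-fixed)
mesh 1 [48T→29T]: |ω|/ω_in = 1×48/29 = 48/29, sense flips to −
mesh 2 [81T→56T]: |ω|/ω_in = (48/29)×81/56 = 486/203, sense flips to +
mesh 3 [56T→90T]: |ω|/ω_in = (486/203)×56/90 = 216/145, sense flips to −
mesh 4 [64T→52T]: |ω|/ω_in = (216/145)×64/52 = 3456/1885, sense flips to +
mesh 5 [52T→53T]: |ω|/ω_in = (3456/1885)×52/53 = 13824/7685, sense flips to −
mesh 6 [53T→19T]: |ω|/ω_in = (13824/7685)×53/19 = 13824/2755, sense flips to +
signed output speed (× input speed) = 13824/2755

13824/2755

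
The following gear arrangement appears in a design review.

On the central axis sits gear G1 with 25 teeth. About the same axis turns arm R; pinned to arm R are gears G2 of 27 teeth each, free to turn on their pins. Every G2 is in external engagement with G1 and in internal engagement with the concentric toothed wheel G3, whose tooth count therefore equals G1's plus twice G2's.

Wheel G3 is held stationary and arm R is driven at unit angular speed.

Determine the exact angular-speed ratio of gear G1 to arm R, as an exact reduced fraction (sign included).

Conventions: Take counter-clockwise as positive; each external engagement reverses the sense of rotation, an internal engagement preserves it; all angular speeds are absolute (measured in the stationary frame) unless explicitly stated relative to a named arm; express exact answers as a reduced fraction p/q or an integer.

104/25

topology: planetary set — G1 25T / G2 27T / G3 79T, arm = carrier (Willis)
ring teeth: 25 + 2·27 = 79
25(ω_sun−ω_arm) = −79(ω_ring−ω_arm),  ω_ring = 0, ω_arm = 1
ω_sun = 1 − (79/25)(0−1) = 104/25
ω_out/ω_in = 104/25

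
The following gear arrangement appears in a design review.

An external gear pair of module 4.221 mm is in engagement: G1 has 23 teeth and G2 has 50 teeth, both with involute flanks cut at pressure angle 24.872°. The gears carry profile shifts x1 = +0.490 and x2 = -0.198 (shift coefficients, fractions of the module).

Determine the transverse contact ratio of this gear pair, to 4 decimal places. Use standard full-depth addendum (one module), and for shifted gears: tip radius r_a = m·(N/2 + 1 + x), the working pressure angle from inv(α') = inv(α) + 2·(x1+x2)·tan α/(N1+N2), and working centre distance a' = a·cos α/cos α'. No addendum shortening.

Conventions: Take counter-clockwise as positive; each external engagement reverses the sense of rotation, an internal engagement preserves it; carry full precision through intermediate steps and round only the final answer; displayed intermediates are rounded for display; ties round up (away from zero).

recognized (one external pair, fixed centres): single-mesh tooth geometry, m = 4.221, N1 = 23, N2 = 50
base radii: r_b1 = 44.039260, r_b2 = 95.737521
tip radii: r_a1 = 54.830790, r_a2 = 108.910242
inv(α') = inv(24.872°) + 2·(+0.490-0.198)·tan α/(23+50) = 0.03320112  ⇒  α' = 25.81891°
a' = a·cos α / cos α' = 154.0665·cos 24.872°/cos 25.81891° = 155.277324
action lengths: √(r_a1²−r_b1²) = 32.664341, √(r_a2²−r_b2²) = 51.920785
base pitch p_b = π·m·cos α = 12.030732
CR = (32.664341 + 51.920785 − 155.277324·sin 25.81891°)/12.030732 = 1.409513
contact ratio ≈ 1.4095

1.4095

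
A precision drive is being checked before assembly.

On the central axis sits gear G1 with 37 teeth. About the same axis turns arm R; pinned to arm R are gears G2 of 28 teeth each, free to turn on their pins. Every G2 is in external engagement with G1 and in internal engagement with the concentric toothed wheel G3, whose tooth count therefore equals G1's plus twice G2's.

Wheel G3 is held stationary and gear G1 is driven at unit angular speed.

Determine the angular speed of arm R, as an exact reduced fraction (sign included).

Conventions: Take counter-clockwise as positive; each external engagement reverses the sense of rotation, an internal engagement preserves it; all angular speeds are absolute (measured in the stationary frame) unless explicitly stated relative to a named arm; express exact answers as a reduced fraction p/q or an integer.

class = planetary set [G3 = 37+2·28 = 93; Willis about the carrier]
ring teeth: 37 + 2·28 = 93
37(ω_sun−ω_arm) = −93(ω_ring−ω_arm),  ω_ring = 0, ω_sun = 1
37(1−ω_arm) = −93(0−ω_arm)  ⇒  130·ω_arm = 37  ⇒  ω_arm = 37/130
exact speed ratio = 37/130

37/130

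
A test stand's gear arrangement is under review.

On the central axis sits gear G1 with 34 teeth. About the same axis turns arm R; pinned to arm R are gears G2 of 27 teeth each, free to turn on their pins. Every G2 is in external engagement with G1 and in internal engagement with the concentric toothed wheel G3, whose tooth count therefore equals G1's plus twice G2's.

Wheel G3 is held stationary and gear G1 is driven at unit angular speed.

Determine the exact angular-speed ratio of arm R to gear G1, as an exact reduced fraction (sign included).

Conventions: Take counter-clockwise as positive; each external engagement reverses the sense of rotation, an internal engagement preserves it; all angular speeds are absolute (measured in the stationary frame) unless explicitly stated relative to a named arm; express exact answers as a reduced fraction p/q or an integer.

class = planetary set [G3 = 34+2·27 = 88; Willis about the carrier]
ring teeth: 34 + 2·27 = 88
34(ω_sun−ω_arm) = −88(ω_ring−ω_arm),  ω_ring = 0, ω_sun = 1
34(1−ω_arm) = −88(0−ω_arm)  ⇒  122·ω_arm = 34  ⇒  ω_arm = 17/61
ω_out/ω_in = 17/61

17/61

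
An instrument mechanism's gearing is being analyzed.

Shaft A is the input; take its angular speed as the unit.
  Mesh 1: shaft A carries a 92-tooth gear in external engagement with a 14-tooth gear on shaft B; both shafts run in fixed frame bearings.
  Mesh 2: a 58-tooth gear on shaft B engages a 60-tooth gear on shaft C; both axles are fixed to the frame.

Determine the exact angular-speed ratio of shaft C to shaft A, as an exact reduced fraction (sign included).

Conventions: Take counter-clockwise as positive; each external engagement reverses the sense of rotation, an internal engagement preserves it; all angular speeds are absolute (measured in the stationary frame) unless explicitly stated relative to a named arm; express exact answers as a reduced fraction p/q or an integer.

667/105

class = fixed-axis compound train [2 meshes; 2 ratios multiply, 2 sense flips]
mesh 1 [92T→14T]: running ratio 46/7, sense −
mesh 2 [58T→60T]: running ratio 667/105, sense +
ω_out/ω_in = 667/105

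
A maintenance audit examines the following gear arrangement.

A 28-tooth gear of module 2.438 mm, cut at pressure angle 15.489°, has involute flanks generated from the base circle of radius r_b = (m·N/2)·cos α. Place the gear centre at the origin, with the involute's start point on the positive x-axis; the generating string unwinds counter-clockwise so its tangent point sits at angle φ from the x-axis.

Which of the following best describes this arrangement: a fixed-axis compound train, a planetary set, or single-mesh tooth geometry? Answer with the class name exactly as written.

recognized (one wheel, involute flank): single-mesh tooth geometry, m = 2.438, N = 28
classification: single-mesh tooth geometry

single-mesh tooth geometry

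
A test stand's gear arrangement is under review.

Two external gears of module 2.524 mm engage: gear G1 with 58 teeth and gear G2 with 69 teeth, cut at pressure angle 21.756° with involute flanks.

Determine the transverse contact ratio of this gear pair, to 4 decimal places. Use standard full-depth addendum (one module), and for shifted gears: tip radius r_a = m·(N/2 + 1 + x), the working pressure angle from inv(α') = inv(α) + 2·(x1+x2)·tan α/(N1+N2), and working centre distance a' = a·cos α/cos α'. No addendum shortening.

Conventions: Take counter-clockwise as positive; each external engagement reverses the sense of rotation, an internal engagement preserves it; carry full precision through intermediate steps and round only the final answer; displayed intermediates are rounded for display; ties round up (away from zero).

1.6986

single-mesh involute tooth geometry (58T engaging 69T at module 2.524)
base radii: r_b1 = 67.982303, r_b2 = 80.875499
tip radii: r_a1 = 75.720000, r_a2 = 89.602000
no profile shift: α' = α, a' = a
action lengths: √(r_a1²−r_b1²) = 33.345537, √(r_a2²−r_b2²) = 38.570353
base pitch p_b = π·m·cos α = 7.364576
CR = (33.345537 + 38.570353 − 160.274000·sin 21.75600°)/7.364576 = 1.698615
contact ratio ≈ 1.6986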